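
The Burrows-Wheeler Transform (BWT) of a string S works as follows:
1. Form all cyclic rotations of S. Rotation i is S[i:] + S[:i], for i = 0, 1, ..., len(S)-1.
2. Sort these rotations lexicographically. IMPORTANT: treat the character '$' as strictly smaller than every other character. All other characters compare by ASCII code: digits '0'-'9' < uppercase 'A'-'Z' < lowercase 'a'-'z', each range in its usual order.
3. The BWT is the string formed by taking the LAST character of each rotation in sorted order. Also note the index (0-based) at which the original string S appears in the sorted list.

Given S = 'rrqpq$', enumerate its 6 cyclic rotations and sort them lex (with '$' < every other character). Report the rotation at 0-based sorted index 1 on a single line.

Answer: pq$rrq

Derivation:
All 6 rotations (rotation i = S[i:]+S[:i]):
  rot[0] = rrqpq$
  rot[1] = rqpq$r
  rot[2] = qpq$rr
  rot[3] = pq$rrq
  rot[4] = q$rrqp
  rot[5] = $rrqpq
Sorted (with $ < everything):
  sorted[0] = $rrqpq
  sorted[1] = pq$rrq
  sorted[2] = q$rrqp
  sorted[3] = qpq$rr
  sorted[4] = rqpq$r
  sorted[5] = rrqpq$
sorted[1] = pq$rrq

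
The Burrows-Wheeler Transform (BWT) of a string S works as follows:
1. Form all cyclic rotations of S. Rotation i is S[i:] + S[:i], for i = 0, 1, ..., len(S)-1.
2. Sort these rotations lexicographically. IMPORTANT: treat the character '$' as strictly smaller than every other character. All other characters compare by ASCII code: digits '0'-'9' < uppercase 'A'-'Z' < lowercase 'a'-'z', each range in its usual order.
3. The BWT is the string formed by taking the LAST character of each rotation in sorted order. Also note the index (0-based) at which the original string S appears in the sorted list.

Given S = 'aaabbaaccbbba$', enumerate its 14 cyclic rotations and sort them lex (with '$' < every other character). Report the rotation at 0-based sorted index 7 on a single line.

Answer: ba$aaabbaaccbb

Derivation:
All 14 rotations (rotation i = S[i:]+S[:i]):
  rot[0] = aaabbaaccbbba$
  rot[1] = aabbaaccbbba$a
  rot[2] = abbaaccbbba$aa
  rot[3] = bbaaccbbba$aaa
  rot[4] = baaccbbba$aaab
  rot[5] = aaccbbba$aaabb
  rot[6] = accbbba$aaabba
  rot[7] = ccbbba$aaabbaa
  rot[8] = cbbba$aaabbaac
  rot[9] = bbba$aaabbaacc
  rot[10] = bba$aaabbaaccb
  rot[11] = ba$aaabbaaccbb
  rot[12] = a$aaabbaaccbbb
  rot[13] = $aaabbaaccbbba
Sorted (with $ < everything):
  sorted[0] = $aaabbaaccbbba
  sorted[1] = a$aaabbaaccbbb
  sorted[2] = aaabbaaccbbba$
  sorted[3] = aabbaaccbbba$a
  sorted[4] = aaccbbba$aaabb
  sorted[5] = abbaaccbbba$aa
  sorted[6] = accbbba$aaabba
  sorted[7] = ba$aaabbaaccbb
  sorted[8] = baaccbbba$aaab
  sorted[9] = bba$aaabbaaccb
  sorted[10] = bbaaccbbba$aaa
  sorted[11] = bbba$aaabbaacc
  sorted[12] = cbbba$aaabbaac
  sorted[13] = ccbbba$aaabbaa
sorted[7] = ba$aaabbaaccbb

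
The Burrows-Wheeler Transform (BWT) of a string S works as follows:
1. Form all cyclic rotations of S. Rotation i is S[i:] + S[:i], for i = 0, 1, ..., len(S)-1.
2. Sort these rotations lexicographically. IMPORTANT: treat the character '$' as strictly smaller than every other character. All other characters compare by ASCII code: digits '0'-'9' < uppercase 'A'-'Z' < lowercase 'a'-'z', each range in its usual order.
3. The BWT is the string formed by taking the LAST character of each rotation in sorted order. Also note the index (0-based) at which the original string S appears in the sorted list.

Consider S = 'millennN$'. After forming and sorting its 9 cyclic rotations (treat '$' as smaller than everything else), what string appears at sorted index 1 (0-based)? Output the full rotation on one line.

Answer: N$millenn

Derivation:
All 9 rotations (rotation i = S[i:]+S[:i]):
  rot[0] = millennN$
  rot[1] = illennN$m
  rot[2] = llennN$mi
  rot[3] = lennN$mil
  rot[4] = ennN$mill
  rot[5] = nnN$mille
  rot[6] = nN$millen
  rot[7] = N$millenn
  rot[8] = $millennN
Sorted (with $ < everything):
  sorted[0] = $millennN
  sorted[1] = N$millenn
  sorted[2] = ennN$mill
  sorted[3] = illennN$m
  sorted[4] = lennN$mil
  sorted[5] = llennN$mi
  sorted[6] = millennN$
  sorted[7] = nN$millen
  sorted[8] = nnN$mille
sorted[1] = N$millenn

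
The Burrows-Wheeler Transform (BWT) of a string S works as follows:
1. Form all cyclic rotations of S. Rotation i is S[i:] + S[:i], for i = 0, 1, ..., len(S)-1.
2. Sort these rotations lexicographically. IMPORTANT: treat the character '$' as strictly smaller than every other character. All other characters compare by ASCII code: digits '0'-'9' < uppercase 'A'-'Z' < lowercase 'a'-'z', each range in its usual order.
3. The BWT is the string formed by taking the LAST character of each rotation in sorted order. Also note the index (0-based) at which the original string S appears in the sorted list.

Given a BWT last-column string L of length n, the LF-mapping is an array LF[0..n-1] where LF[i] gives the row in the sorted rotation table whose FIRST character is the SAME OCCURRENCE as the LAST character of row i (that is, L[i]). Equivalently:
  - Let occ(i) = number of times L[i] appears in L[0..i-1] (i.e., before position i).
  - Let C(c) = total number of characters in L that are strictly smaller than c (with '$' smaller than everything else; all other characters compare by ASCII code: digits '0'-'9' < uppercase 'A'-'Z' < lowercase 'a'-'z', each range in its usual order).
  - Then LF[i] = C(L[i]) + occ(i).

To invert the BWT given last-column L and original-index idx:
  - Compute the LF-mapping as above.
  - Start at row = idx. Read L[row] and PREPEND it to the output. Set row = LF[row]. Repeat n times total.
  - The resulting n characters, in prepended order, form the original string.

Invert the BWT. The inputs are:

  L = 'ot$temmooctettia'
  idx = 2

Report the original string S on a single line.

LF mapping: 8 11 0 12 3 6 7 9 10 2 13 4 14 15 5 1
Walk LF starting at row 2, prepending L[row]:
  step 1: row=2, L[2]='$', prepend. Next row=LF[2]=0
  step 2: row=0, L[0]='o', prepend. Next row=LF[0]=8
  step 3: row=8, L[8]='o', prepend. Next row=LF[8]=10
  step 4: row=10, L[10]='t', prepend. Next row=LF[10]=13
  step 5: row=13, L[13]='t', prepend. Next row=LF[13]=15
  step 6: row=15, L[15]='a', prepend. Next row=LF[15]=1
  step 7: row=1, L[1]='t', prepend. Next row=LF[1]=11
  step 8: row=11, L[11]='e', prepend. Next row=LF[11]=4
  step 9: row=4, L[4]='e', prepend. Next row=LF[4]=3
  step 10: row=3, L[3]='t', prepend. Next row=LF[3]=12
  step 11: row=12, L[12]='t', prepend. Next row=LF[12]=14
  step 12: row=14, L[14]='i', prepend. Next row=LF[14]=5
  step 13: row=5, L[5]='m', prepend. Next row=LF[5]=6
  step 14: row=6, L[6]='m', prepend. Next row=LF[6]=7
  step 15: row=7, L[7]='o', prepend. Next row=LF[7]=9
  step 16: row=9, L[9]='c', prepend. Next row=LF[9]=2
Reversed output: committeetattoo$

Answer: committeetattoo$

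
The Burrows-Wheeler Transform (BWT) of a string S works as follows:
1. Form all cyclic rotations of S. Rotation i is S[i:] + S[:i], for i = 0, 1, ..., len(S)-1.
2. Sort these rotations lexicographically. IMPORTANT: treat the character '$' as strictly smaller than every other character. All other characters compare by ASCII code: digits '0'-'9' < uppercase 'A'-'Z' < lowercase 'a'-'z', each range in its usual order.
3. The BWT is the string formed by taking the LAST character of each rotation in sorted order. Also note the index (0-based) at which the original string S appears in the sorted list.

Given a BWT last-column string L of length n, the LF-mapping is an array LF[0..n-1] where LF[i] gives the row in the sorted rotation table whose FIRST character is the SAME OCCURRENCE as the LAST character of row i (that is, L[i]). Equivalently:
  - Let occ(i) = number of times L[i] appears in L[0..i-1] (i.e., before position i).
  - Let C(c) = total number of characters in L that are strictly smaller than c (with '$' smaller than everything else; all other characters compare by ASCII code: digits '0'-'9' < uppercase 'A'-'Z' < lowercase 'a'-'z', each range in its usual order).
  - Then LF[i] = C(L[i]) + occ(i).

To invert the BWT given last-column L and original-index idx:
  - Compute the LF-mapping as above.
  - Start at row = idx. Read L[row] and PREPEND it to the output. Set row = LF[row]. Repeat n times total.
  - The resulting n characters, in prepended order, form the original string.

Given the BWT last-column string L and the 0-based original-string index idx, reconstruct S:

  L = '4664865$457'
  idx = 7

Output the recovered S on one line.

LF mapping: 1 6 7 2 10 8 4 0 3 5 9
Walk LF starting at row 7, prepending L[row]:
  step 1: row=7, L[7]='$', prepend. Next row=LF[7]=0
  step 2: row=0, L[0]='4', prepend. Next row=LF[0]=1
  step 3: row=1, L[1]='6', prepend. Next row=LF[1]=6
  step 4: row=6, L[6]='5', prepend. Next row=LF[6]=4
  step 5: row=4, L[4]='8', prepend. Next row=LF[4]=10
  step 6: row=10, L[10]='7', prepend. Next row=LF[10]=9
  step 7: row=9, L[9]='5', prepend. Next row=LF[9]=5
  step 8: row=5, L[5]='6', prepend. Next row=LF[5]=8
  step 9: row=8, L[8]='4', prepend. Next row=LF[8]=3
  step 10: row=3, L[3]='4', prepend. Next row=LF[3]=2
  step 11: row=2, L[2]='6', prepend. Next row=LF[2]=7
Reversed output: 6446578564$

Answer: 6446578564$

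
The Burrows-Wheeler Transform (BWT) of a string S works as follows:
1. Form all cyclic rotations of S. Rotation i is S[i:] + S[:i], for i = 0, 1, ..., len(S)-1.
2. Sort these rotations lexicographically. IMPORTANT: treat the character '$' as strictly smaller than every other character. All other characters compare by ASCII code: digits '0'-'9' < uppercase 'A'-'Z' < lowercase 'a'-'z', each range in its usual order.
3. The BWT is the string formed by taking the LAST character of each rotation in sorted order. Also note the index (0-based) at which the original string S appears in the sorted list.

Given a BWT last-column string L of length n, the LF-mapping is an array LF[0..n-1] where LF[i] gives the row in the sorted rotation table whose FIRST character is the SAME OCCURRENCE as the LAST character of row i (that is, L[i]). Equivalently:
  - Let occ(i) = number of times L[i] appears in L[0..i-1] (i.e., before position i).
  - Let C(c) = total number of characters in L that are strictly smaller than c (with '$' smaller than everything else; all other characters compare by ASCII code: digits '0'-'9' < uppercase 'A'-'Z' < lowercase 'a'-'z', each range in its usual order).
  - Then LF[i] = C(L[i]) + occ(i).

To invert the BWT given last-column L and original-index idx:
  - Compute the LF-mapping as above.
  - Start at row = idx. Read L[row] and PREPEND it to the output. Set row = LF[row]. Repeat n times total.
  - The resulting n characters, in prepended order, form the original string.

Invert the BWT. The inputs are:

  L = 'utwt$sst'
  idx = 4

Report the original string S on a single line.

LF mapping: 6 3 7 4 0 1 2 5
Walk LF starting at row 4, prepending L[row]:
  step 1: row=4, L[4]='$', prepend. Next row=LF[4]=0
  step 2: row=0, L[0]='u', prepend. Next row=LF[0]=6
  step 3: row=6, L[6]='s', prepend. Next row=LF[6]=2
  step 4: row=2, L[2]='w', prepend. Next row=LF[2]=7
  step 5: row=7, L[7]='t', prepend. Next row=LF[7]=5
  step 6: row=5, L[5]='s', prepend. Next row=LF[5]=1
  step 7: row=1, L[1]='t', prepend. Next row=LF[1]=3
  step 8: row=3, L[3]='t', prepend. Next row=LF[3]=4
Reversed output: ttstwsu$

Answer: ttstwsu$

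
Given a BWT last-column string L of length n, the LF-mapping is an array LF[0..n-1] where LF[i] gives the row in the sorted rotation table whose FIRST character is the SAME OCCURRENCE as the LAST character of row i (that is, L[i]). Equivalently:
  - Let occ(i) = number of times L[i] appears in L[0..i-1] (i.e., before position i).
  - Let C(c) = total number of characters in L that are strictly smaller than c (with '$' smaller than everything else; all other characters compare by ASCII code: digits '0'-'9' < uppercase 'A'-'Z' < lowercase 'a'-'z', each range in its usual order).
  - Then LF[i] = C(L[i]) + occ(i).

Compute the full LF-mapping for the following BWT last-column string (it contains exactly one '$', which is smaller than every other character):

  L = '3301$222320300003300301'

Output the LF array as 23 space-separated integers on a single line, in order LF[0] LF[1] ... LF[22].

Answer: 16 17 1 10 0 12 13 14 18 15 2 19 3 4 5 6 20 21 7 8 22 9 11

Derivation:
Char counts: '$':1, '0':9, '1':2, '2':4, '3':7
C (first-col start): C('$')=0, C('0')=1, C('1')=10, C('2')=12, C('3')=16
L[0]='3': occ=0, LF[0]=C('3')+0=16+0=16
L[1]='3': occ=1, LF[1]=C('3')+1=16+1=17
L[2]='0': occ=0, LF[2]=C('0')+0=1+0=1
L[3]='1': occ=0, LF[3]=C('1')+0=10+0=10
L[4]='$': occ=0, LF[4]=C('$')+0=0+0=0
L[5]='2': occ=0, LF[5]=C('2')+0=12+0=12
L[6]='2': occ=1, LF[6]=C('2')+1=12+1=13
L[7]='2': occ=2, LF[7]=C('2')+2=12+2=14
L[8]='3': occ=2, LF[8]=C('3')+2=16+2=18
L[9]='2': occ=3, LF[9]=C('2')+3=12+3=15
L[10]='0': occ=1, LF[10]=C('0')+1=1+1=2
L[11]='3': occ=3, LF[11]=C('3')+3=16+3=19
L[12]='0': occ=2, LF[12]=C('0')+2=1+2=3
L[13]='0': occ=3, LF[13]=C('0')+3=1+3=4
L[14]='0': occ=4, LF[14]=C('0')+4=1+4=5
L[15]='0': occ=5, LF[15]=C('0')+5=1+5=6
L[16]='3': occ=4, LF[16]=C('3')+4=16+4=20
L[17]='3': occ=5, LF[17]=C('3')+5=16+5=21
L[18]='0': occ=6, LF[18]=C('0')+6=1+6=7
L[19]='0': occ=7, LF[19]=C('0')+7=1+7=8
L[20]='3': occ=6, LF[20]=C('3')+6=16+6=22
L[21]='0': occ=8, LF[21]=C('0')+8=1+8=9
L[22]='1': occ=1, LF[22]=C('1')+1=10+1=11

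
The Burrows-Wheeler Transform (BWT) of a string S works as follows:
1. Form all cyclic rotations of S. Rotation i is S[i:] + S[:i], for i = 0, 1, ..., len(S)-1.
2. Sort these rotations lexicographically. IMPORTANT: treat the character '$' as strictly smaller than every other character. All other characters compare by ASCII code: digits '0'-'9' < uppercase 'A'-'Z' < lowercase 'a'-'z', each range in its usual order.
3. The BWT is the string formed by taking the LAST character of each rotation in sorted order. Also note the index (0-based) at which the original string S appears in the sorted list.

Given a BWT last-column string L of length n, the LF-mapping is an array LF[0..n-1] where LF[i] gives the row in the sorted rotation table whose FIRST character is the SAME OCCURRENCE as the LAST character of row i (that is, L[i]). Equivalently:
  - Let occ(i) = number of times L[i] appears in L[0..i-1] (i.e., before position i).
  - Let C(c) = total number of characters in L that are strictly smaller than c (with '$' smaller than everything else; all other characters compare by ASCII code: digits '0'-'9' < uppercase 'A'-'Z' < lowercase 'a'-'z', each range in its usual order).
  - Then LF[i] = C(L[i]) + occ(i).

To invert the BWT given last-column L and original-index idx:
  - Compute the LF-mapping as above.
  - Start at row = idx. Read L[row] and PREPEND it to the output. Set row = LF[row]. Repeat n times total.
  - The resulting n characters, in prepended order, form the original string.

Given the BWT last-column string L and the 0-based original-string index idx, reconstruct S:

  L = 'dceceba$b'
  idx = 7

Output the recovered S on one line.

LF mapping: 6 4 7 5 8 2 1 0 3
Walk LF starting at row 7, prepending L[row]:
  step 1: row=7, L[7]='$', prepend. Next row=LF[7]=0
  step 2: row=0, L[0]='d', prepend. Next row=LF[0]=6
  step 3: row=6, L[6]='a', prepend. Next row=LF[6]=1
  step 4: row=1, L[1]='c', prepend. Next row=LF[1]=4
  step 5: row=4, L[4]='e', prepend. Next row=LF[4]=8
  step 6: row=8, L[8]='b', prepend. Next row=LF[8]=3
  step 7: row=3, L[3]='c', prepend. Next row=LF[3]=5
  step 8: row=5, L[5]='b', prepend. Next row=LF[5]=2
  step 9: row=2, L[2]='e', prepend. Next row=LF[2]=7
Reversed output: ebcbecad$

Answer: ebcbecad$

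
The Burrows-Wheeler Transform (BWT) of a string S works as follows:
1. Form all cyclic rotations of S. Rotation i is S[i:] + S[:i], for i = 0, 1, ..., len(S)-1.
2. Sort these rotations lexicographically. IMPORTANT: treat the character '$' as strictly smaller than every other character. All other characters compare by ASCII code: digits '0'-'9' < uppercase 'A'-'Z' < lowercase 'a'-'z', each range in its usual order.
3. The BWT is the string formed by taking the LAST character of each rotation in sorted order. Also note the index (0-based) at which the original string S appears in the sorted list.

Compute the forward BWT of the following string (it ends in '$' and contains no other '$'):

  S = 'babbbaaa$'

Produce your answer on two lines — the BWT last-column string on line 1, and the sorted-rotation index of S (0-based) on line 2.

Answer: aaabbb$ba
6

Derivation:
All 9 rotations (rotation i = S[i:]+S[:i]):
  rot[0] = babbbaaa$
  rot[1] = abbbaaa$b
  rot[2] = bbbaaa$ba
  rot[3] = bbaaa$bab
  rot[4] = baaa$babb
  rot[5] = aaa$babbb
  rot[6] = aa$babbba
  rot[7] = a$babbbaa
  rot[8] = $babbbaaa
Sorted (with $ < everything):
  sorted[0] = $babbbaaa  (last char: 'a')
  sorted[1] = a$babbbaa  (last char: 'a')
  sorted[2] = aa$babbba  (last char: 'a')
  sorted[3] = aaa$babbb  (last char: 'b')
  sorted[4] = abbbaaa$b  (last char: 'b')
  sorted[5] = baaa$babb  (last char: 'b')
  sorted[6] = babbbaaa$  (last char: '$')
  sorted[7] = bbaaa$bab  (last char: 'b')
  sorted[8] = bbbaaa$ba  (last char: 'a')
Last column: aaabbb$ba
Original string S is at sorted index 6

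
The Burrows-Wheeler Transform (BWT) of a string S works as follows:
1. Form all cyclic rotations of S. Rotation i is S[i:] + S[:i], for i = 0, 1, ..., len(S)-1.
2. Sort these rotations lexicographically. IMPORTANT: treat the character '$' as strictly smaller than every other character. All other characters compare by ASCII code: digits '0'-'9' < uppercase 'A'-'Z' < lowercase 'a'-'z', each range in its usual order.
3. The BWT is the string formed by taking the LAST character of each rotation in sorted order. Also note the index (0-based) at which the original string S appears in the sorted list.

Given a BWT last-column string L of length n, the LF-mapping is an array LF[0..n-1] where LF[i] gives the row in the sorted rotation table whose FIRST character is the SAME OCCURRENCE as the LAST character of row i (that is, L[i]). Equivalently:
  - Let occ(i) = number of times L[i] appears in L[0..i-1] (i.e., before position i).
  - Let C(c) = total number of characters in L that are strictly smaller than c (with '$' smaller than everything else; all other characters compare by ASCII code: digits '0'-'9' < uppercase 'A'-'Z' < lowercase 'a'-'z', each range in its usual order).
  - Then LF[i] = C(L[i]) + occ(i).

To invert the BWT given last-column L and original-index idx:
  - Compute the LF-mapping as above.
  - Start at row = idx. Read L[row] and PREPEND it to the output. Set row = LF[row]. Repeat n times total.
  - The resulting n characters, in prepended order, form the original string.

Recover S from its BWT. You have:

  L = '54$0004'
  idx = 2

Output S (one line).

LF mapping: 6 4 0 1 2 3 5
Walk LF starting at row 2, prepending L[row]:
  step 1: row=2, L[2]='$', prepend. Next row=LF[2]=0
  step 2: row=0, L[0]='5', prepend. Next row=LF[0]=6
  step 3: row=6, L[6]='4', prepend. Next row=LF[6]=5
  step 4: row=5, L[5]='0', prepend. Next row=LF[5]=3
  step 5: row=3, L[3]='0', prepend. Next row=LF[3]=1
  step 6: row=1, L[1]='4', prepend. Next row=LF[1]=4
  step 7: row=4, L[4]='0', prepend. Next row=LF[4]=2
Reversed output: 040045$

Answer: 040045$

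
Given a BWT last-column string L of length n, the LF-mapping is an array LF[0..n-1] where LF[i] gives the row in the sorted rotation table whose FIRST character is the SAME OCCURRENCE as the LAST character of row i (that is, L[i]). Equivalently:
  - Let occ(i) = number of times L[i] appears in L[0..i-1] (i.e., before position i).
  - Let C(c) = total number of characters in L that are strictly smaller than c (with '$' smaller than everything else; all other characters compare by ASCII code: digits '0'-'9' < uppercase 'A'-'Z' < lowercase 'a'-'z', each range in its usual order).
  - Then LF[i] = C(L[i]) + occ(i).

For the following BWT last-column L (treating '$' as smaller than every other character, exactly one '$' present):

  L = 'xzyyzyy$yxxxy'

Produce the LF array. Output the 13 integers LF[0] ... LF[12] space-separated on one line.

Answer: 1 11 5 6 12 7 8 0 9 2 3 4 10

Derivation:
Char counts: '$':1, 'x':4, 'y':6, 'z':2
C (first-col start): C('$')=0, C('x')=1, C('y')=5, C('z')=11
L[0]='x': occ=0, LF[0]=C('x')+0=1+0=1
L[1]='z': occ=0, LF[1]=C('z')+0=11+0=11
L[2]='y': occ=0, LF[2]=C('y')+0=5+0=5
L[3]='y': occ=1, LF[3]=C('y')+1=5+1=6
L[4]='z': occ=1, LF[4]=C('z')+1=11+1=12
L[5]='y': occ=2, LF[5]=C('y')+2=5+2=7
L[6]='y': occ=3, LF[6]=C('y')+3=5+3=8
L[7]='$': occ=0, LF[7]=C('$')+0=0+0=0
L[8]='y': occ=4, LF[8]=C('y')+4=5+4=9
L[9]='x': occ=1, LF[9]=C('x')+1=1+1=2
L[10]='x': occ=2, LF[10]=C('x')+2=1+2=3
L[11]='x': occ=3, LF[11]=C('x')+3=1+3=4
L[12]='y': occ=5, LF[12]=C('y')+5=5+5=10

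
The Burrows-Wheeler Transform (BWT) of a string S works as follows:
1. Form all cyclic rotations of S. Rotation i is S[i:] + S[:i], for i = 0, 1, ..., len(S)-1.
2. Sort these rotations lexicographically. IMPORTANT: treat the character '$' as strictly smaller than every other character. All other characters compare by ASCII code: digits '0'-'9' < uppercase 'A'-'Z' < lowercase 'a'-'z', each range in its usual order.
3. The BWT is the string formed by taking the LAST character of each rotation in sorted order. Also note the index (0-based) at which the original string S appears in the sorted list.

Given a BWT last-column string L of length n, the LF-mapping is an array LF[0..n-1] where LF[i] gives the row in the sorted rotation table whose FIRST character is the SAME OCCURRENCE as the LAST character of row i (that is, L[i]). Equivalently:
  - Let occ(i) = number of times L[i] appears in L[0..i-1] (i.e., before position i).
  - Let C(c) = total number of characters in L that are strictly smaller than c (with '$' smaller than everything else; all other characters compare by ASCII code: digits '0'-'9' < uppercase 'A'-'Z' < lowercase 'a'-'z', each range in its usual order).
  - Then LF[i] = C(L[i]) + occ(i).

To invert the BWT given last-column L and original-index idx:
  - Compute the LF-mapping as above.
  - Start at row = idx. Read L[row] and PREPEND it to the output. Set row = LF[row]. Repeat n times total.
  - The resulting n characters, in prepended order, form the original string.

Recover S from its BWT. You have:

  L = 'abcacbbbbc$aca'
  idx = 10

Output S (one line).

LF mapping: 1 5 10 2 11 6 7 8 9 12 0 3 13 4
Walk LF starting at row 10, prepending L[row]:
  step 1: row=10, L[10]='$', prepend. Next row=LF[10]=0
  step 2: row=0, L[0]='a', prepend. Next row=LF[0]=1
  step 3: row=1, L[1]='b', prepend. Next row=LF[1]=5
  step 4: row=5, L[5]='b', prepend. Next row=LF[5]=6
  step 5: row=6, L[6]='b', prepend. Next row=LF[6]=7
  step 6: row=7, L[7]='b', prepend. Next row=LF[7]=8
  step 7: row=8, L[8]='b', prepend. Next row=LF[8]=9
  step 8: row=9, L[9]='c', prepend. Next row=LF[9]=12
  step 9: row=12, L[12]='c', prepend. Next row=LF[12]=13
  step 10: row=13, L[13]='a', prepend. Next row=LF[13]=4
  step 11: row=4, L[4]='c', prepend. Next row=LF[4]=11
  step 12: row=11, L[11]='a', prepend. Next row=LF[11]=3
  step 13: row=3, L[3]='a', prepend. Next row=LF[3]=2
  step 14: row=2, L[2]='c', prepend. Next row=LF[2]=10
Reversed output: caacaccbbbbba$

Answer: caacaccbbbbba$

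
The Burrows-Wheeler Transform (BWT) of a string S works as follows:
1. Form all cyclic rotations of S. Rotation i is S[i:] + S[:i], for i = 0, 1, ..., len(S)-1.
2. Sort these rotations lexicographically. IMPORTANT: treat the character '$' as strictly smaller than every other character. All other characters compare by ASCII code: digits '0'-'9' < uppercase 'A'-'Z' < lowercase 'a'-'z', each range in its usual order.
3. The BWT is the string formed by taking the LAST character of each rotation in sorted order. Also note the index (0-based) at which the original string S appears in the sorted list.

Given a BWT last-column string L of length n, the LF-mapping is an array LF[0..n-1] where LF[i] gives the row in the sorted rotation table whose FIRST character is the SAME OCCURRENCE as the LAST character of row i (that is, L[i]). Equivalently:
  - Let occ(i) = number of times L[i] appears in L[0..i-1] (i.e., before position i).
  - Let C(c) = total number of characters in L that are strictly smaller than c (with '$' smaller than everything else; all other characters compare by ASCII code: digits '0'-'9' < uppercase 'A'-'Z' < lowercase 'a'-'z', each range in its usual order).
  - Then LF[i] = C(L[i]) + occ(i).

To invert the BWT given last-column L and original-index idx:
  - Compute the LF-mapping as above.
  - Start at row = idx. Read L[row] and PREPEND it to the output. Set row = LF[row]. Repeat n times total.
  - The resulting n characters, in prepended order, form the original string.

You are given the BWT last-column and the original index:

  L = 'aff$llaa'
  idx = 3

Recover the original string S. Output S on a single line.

Answer: alfalfa$

Derivation:
LF mapping: 1 4 5 0 6 7 2 3
Walk LF starting at row 3, prepending L[row]:
  step 1: row=3, L[3]='$', prepend. Next row=LF[3]=0
  step 2: row=0, L[0]='a', prepend. Next row=LF[0]=1
  step 3: row=1, L[1]='f', prepend. Next row=LF[1]=4
  step 4: row=4, L[4]='l', prepend. Next row=LF[4]=6
  step 5: row=6, L[6]='a', prepend. Next row=LF[6]=2
  step 6: row=2, L[2]='f', prepend. Next row=LF[2]=5
  step 7: row=5, L[5]='l', prepend. Next row=LF[5]=7
  step 8: row=7, L[7]='a', prepend. Next row=LF[7]=3
Reversed output: alfalfa$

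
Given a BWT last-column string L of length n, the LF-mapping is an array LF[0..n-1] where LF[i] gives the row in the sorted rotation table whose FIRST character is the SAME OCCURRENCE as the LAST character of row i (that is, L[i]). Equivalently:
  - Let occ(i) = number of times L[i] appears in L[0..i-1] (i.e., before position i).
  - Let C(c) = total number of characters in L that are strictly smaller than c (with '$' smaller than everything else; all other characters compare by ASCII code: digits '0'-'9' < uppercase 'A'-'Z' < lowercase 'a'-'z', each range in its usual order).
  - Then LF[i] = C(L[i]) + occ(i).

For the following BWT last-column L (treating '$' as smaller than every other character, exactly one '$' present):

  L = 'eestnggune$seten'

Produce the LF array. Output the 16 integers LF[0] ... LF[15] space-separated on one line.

Answer: 1 2 11 13 8 6 7 15 9 3 0 12 4 14 5 10

Derivation:
Char counts: '$':1, 'e':5, 'g':2, 'n':3, 's':2, 't':2, 'u':1
C (first-col start): C('$')=0, C('e')=1, C('g')=6, C('n')=8, C('s')=11, C('t')=13, C('u')=15
L[0]='e': occ=0, LF[0]=C('e')+0=1+0=1
L[1]='e': occ=1, LF[1]=C('e')+1=1+1=2
L[2]='s': occ=0, LF[2]=C('s')+0=11+0=11
L[3]='t': occ=0, LF[3]=C('t')+0=13+0=13
L[4]='n': occ=0, LF[4]=C('n')+0=8+0=8
L[5]='g': occ=0, LF[5]=C('g')+0=6+0=6
L[6]='g': occ=1, LF[6]=C('g')+1=6+1=7
L[7]='u': occ=0, LF[7]=C('u')+0=15+0=15
L[8]='n': occ=1, LF[8]=C('n')+1=8+1=9
L[9]='e': occ=2, LF[9]=C('e')+2=1+2=3
L[10]='$': occ=0, LF[10]=C('$')+0=0+0=0
L[11]='s': occ=1, LF[11]=C('s')+1=11+1=12
L[12]='e': occ=3, LF[12]=C('e')+3=1+3=4
L[13]='t': occ=1, LF[13]=C('t')+1=13+1=14
L[14]='e': occ=4, LF[14]=C('e')+4=1+4=5
L[15]='n': occ=2, LF[15]=C('n')+2=8+2=10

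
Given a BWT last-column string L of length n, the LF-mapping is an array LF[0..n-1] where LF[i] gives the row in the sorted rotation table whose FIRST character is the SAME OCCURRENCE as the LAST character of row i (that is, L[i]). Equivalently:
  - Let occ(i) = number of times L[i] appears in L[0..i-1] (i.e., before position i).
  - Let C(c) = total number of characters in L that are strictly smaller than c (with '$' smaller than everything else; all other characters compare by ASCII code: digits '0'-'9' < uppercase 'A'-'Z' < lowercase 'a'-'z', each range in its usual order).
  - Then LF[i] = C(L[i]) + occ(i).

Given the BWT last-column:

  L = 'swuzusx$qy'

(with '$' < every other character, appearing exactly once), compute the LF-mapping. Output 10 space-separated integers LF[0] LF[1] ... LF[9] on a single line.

Char counts: '$':1, 'q':1, 's':2, 'u':2, 'w':1, 'x':1, 'y':1, 'z':1
C (first-col start): C('$')=0, C('q')=1, C('s')=2, C('u')=4, C('w')=6, C('x')=7, C('y')=8, C('z')=9
L[0]='s': occ=0, LF[0]=C('s')+0=2+0=2
L[1]='w': occ=0, LF[1]=C('w')+0=6+0=6
L[2]='u': occ=0, LF[2]=C('u')+0=4+0=4
L[3]='z': occ=0, LF[3]=C('z')+0=9+0=9
L[4]='u': occ=1, LF[4]=C('u')+1=4+1=5
L[5]='s': occ=1, LF[5]=C('s')+1=2+1=3
L[6]='x': occ=0, LF[6]=C('x')+0=7+0=7
L[7]='$': occ=0, LF[7]=C('$')+0=0+0=0
L[8]='q': occ=0, LF[8]=C('q')+0=1+0=1
L[9]='y': occ=0, LF[9]=C('y')+0=8+0=8

Answer: 2 6 4 9 5 3 7 0 1 8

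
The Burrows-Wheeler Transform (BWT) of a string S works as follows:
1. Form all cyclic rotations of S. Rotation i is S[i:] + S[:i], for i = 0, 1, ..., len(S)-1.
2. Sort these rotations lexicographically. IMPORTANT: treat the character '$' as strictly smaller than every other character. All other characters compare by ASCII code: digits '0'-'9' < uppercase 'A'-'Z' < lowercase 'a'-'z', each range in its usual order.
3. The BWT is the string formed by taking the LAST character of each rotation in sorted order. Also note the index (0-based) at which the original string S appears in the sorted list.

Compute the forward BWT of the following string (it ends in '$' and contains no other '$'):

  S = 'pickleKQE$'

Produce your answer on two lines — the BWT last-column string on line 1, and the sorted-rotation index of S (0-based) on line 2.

All 10 rotations (rotation i = S[i:]+S[:i]):
  rot[0] = pickleKQE$
  rot[1] = ickleKQE$p
  rot[2] = ckleKQE$pi
  rot[3] = kleKQE$pic
  rot[4] = leKQE$pick
  rot[5] = eKQE$pickl
  rot[6] = KQE$pickle
  rot[7] = QE$pickleK
  rot[8] = E$pickleKQ
  rot[9] = $pickleKQE
Sorted (with $ < everything):
  sorted[0] = $pickleKQE  (last char: 'E')
  sorted[1] = E$pickleKQ  (last char: 'Q')
  sorted[2] = KQE$pickle  (last char: 'e')
  sorted[3] = QE$pickleK  (last char: 'K')
  sorted[4] = ckleKQE$pi  (last char: 'i')
  sorted[5] = eKQE$pickl  (last char: 'l')
  sorted[6] = ickleKQE$p  (last char: 'p')
  sorted[7] = kleKQE$pic  (last char: 'c')
  sorted[8] = leKQE$pick  (last char: 'k')
  sorted[9] = pickleKQE$  (last char: '$')
Last column: EQeKilpck$
Original string S is at sorted index 9

Answer: EQeKilpck$
9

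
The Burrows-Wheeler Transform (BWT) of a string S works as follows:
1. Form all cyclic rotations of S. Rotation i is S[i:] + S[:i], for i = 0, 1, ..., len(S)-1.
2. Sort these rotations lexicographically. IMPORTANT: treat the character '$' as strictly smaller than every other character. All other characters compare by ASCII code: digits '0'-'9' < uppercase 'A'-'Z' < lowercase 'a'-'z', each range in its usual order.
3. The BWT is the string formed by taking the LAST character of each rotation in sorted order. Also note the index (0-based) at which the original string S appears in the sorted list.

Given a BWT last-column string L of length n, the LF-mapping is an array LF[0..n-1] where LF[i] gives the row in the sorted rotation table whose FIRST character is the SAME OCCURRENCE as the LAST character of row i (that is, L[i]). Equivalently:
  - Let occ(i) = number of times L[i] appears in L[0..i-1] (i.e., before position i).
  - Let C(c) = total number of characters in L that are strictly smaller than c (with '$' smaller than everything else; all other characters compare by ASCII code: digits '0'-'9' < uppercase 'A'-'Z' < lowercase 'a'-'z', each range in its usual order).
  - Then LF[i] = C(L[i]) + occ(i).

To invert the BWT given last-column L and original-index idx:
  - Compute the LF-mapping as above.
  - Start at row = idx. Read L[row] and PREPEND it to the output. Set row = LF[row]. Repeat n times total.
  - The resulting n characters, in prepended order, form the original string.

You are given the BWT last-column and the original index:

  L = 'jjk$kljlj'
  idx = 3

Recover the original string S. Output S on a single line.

Answer: jkjllkjj$

Derivation:
LF mapping: 1 2 5 0 6 7 3 8 4
Walk LF starting at row 3, prepending L[row]:
  step 1: row=3, L[3]='$', prepend. Next row=LF[3]=0
  step 2: row=0, L[0]='j', prepend. Next row=LF[0]=1
  step 3: row=1, L[1]='j', prepend. Next row=LF[1]=2
  step 4: row=2, L[2]='k', prepend. Next row=LF[2]=5
  step 5: row=5, L[5]='l', prepend. Next row=LF[5]=7
  step 6: row=7, L[7]='l', prepend. Next row=LF[7]=8
  step 7: row=8, L[8]='j', prepend. Next row=LF[8]=4
  step 8: row=4, L[4]='k', prepend. Next row=LF[4]=6
  step 9: row=6, L[6]='j', prepend. Next row=LF[6]=3
Reversed output: jkjllkjj$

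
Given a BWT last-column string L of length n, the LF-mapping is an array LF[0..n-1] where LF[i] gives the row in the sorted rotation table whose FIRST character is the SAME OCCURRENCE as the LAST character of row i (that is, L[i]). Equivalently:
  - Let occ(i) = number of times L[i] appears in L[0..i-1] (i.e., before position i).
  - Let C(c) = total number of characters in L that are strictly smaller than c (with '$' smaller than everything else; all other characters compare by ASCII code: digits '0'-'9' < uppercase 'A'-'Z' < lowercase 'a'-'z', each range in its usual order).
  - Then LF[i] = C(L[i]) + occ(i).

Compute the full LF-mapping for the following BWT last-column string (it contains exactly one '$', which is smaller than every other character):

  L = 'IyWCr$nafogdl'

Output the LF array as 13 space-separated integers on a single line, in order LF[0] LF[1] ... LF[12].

Answer: 2 12 3 1 11 0 9 4 6 10 7 5 8

Derivation:
Char counts: '$':1, 'C':1, 'I':1, 'W':1, 'a':1, 'd':1, 'f':1, 'g':1, 'l':1, 'n':1, 'o':1, 'r':1, 'y':1
C (first-col start): C('$')=0, C('C')=1, C('I')=2, C('W')=3, C('a')=4, C('d')=5, C('f')=6, C('g')=7, C('l')=8, C('n')=9, C('o')=10, C('r')=11, C('y')=12
L[0]='I': occ=0, LF[0]=C('I')+0=2+0=2
L[1]='y': occ=0, LF[1]=C('y')+0=12+0=12
L[2]='W': occ=0, LF[2]=C('W')+0=3+0=3
L[3]='C': occ=0, LF[3]=C('C')+0=1+0=1
L[4]='r': occ=0, LF[4]=C('r')+0=11+0=11
L[5]='$': occ=0, LF[5]=C('$')+0=0+0=0
L[6]='n': occ=0, LF[6]=C('n')+0=9+0=9
L[7]='a': occ=0, LF[7]=C('a')+0=4+0=4
L[8]='f': occ=0, LF[8]=C('f')+0=6+0=6
L[9]='o': occ=0, LF[9]=C('o')+0=10+0=10
L[10]='g': occ=0, LF[10]=C('g')+0=7+0=7
L[11]='d': occ=0, LF[11]=C('d')+0=5+0=5
L[12]='l': occ=0, LF[12]=C('l')+0=8+0=8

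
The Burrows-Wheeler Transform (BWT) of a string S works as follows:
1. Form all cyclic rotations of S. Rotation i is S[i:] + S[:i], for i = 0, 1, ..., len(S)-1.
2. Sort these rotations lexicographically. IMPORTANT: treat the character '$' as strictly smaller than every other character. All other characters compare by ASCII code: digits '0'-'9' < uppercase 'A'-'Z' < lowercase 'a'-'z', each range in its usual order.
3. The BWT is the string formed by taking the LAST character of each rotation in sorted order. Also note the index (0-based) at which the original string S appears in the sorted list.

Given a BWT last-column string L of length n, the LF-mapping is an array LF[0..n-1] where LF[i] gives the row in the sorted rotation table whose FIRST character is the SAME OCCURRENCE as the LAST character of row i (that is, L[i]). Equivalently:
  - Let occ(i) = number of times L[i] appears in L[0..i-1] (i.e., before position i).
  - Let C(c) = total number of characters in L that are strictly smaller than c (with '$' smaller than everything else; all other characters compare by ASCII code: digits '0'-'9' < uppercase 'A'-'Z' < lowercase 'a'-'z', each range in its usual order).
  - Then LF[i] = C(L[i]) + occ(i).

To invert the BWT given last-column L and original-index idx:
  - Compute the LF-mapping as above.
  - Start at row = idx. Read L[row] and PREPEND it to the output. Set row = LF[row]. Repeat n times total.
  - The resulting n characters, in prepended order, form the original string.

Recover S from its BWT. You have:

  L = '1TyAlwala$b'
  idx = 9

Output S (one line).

Answer: wallabyAT1$

Derivation:
LF mapping: 1 3 10 2 7 9 4 8 5 0 6
Walk LF starting at row 9, prepending L[row]:
  step 1: row=9, L[9]='$', prepend. Next row=LF[9]=0
  step 2: row=0, L[0]='1', prepend. Next row=LF[0]=1
  step 3: row=1, L[1]='T', prepend. Next row=LF[1]=3
  step 4: row=3, L[3]='A', prepend. Next row=LF[3]=2
  step 5: row=2, L[2]='y', prepend. Next row=LF[2]=10
  step 6: row=10, L[10]='b', prepend. Next row=LF[10]=6
  step 7: row=6, L[6]='a', prepend. Next row=LF[6]=4
  step 8: row=4, L[4]='l', prepend. Next row=LF[4]=7
  step 9: row=7, L[7]='l', prepend. Next row=LF[7]=8
  step 10: row=8, L[8]='a', prepend. Next row=LF[8]=5
  step 11: row=5, L[5]='w', prepend. Next row=LF[5]=9
Reversed output: wallabyAT1$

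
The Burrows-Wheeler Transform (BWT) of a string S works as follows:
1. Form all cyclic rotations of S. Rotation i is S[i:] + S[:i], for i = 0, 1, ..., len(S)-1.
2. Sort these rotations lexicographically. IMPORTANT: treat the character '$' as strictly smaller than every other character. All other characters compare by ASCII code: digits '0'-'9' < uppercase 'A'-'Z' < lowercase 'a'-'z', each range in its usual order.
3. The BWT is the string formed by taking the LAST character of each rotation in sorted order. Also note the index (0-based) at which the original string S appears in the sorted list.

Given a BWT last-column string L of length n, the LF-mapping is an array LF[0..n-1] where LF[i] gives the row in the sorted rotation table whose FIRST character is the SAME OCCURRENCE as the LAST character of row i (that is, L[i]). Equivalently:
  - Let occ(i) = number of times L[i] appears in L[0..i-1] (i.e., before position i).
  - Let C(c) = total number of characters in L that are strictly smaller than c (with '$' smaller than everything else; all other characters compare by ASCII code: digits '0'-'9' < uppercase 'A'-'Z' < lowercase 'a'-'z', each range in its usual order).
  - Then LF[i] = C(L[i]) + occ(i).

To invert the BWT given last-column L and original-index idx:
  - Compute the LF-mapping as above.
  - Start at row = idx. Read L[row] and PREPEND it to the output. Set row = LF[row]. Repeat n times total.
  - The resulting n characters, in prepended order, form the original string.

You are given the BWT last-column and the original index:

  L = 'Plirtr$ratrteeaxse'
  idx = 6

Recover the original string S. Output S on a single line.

Answer: extraterrestrialP$

Derivation:
LF mapping: 1 8 7 9 14 10 0 11 2 15 12 16 4 5 3 17 13 6
Walk LF starting at row 6, prepending L[row]:
  step 1: row=6, L[6]='$', prepend. Next row=LF[6]=0
  step 2: row=0, L[0]='P', prepend. Next row=LF[0]=1
  step 3: row=1, L[1]='l', prepend. Next row=LF[1]=8
  step 4: row=8, L[8]='a', prepend. Next row=LF[8]=2
  step 5: row=2, L[2]='i', prepend. Next row=LF[2]=7
  step 6: row=7, L[7]='r', prepend. Next row=LF[7]=11
  step 7: row=11, L[11]='t', prepend. Next row=LF[11]=16
  step 8: row=16, L[16]='s', prepend. Next row=LF[16]=13
  step 9: row=13, L[13]='e', prepend. Next row=LF[13]=5
  step 10: row=5, L[5]='r', prepend. Next row=LF[5]=10
  step 11: row=10, L[10]='r', prepend. Next row=LF[10]=12
  step 12: row=12, L[12]='e', prepend. Next row=LF[12]=4
  step 13: row=4, L[4]='t', prepend. Next row=LF[4]=14
  step 14: row=14, L[14]='a', prepend. Next row=LF[14]=3
  step 15: row=3, L[3]='r', prepend. Next row=LF[3]=9
  step 16: row=9, L[9]='t', prepend. Next row=LF[9]=15
  step 17: row=15, L[15]='x', prepend. Next row=LF[15]=17
  step 18: row=17, L[17]='e', prepend. Next row=LF[17]=6
Reversed output: extraterrestrialP$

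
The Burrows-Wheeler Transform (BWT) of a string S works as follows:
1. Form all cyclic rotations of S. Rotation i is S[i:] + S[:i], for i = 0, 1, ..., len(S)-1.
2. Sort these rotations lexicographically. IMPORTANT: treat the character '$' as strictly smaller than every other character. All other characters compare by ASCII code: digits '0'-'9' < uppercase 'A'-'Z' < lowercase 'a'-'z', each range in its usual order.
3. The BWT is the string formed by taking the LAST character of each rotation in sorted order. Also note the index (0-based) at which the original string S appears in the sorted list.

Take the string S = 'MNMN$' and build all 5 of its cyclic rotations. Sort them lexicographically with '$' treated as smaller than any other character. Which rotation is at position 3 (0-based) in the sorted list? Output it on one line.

Answer: N$MNM

Derivation:
All 5 rotations (rotation i = S[i:]+S[:i]):
  rot[0] = MNMN$
  rot[1] = NMN$M
  rot[2] = MN$MN
  rot[3] = N$MNM
  rot[4] = $MNMN
Sorted (with $ < everything):
  sorted[0] = $MNMN
  sorted[1] = MN$MN
  sorted[2] = MNMN$
  sorted[3] = N$MNM
  sorted[4] = NMN$M
sorted[3] = N$MNM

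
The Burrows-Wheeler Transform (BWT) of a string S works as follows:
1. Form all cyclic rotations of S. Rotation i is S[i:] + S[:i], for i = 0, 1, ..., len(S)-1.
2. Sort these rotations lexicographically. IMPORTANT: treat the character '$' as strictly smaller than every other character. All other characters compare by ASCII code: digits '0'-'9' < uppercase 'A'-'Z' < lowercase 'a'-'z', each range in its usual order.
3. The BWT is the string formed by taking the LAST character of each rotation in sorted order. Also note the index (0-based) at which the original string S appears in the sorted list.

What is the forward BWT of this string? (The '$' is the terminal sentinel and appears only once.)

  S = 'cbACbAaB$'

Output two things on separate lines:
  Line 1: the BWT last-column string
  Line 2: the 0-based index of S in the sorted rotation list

Answer: BbbaAAcC$
8

Derivation:
All 9 rotations (rotation i = S[i:]+S[:i]):
  rot[0] = cbACbAaB$
  rot[1] = bACbAaB$c
  rot[2] = ACbAaB$cb
  rot[3] = CbAaB$cbA
  rot[4] = bAaB$cbAC
  rot[5] = AaB$cbACb
  rot[6] = aB$cbACbA
  rot[7] = B$cbACbAa
  rot[8] = $cbACbAaB
Sorted (with $ < everything):
  sorted[0] = $cbACbAaB  (last char: 'B')
  sorted[1] = ACbAaB$cb  (last char: 'b')
  sorted[2] = AaB$cbACb  (last char: 'b')
  sorted[3] = B$cbACbAa  (last char: 'a')
  sorted[4] = CbAaB$cbA  (last char: 'A')
  sorted[5] = aB$cbACbA  (last char: 'A')
  sorted[6] = bACbAaB$c  (last char: 'c')
  sorted[7] = bAaB$cbAC  (last char: 'C')
  sorted[8] = cbACbAaB$  (last char: '$')
Last column: BbbaAAcC$
Original string S is at sorted index 8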